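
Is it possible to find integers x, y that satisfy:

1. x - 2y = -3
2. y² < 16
Yes

Take x = 1, y = 2. Substituting into each constraint:
  (1) 1 - 2(2) = -3 ✓
  (2) y² = (2)² = 4, and 4 < 16 ✓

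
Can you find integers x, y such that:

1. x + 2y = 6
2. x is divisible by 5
Yes

Take x = 0, y = 3. Substituting into each constraint:
  (1) 0 + 2(3) = 6 ✓
  (2) 0 = 5 × 0, remainder 0 ✓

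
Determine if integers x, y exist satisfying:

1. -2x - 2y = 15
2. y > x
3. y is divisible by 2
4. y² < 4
No

Even the single constraint (-2x - 2y = 15) is infeasible over the integers.

  - -2x - 2y = 15: every term on the left is divisible by 2, so the LHS ≡ 0 (mod 2), but the RHS 15 is not — no integer solution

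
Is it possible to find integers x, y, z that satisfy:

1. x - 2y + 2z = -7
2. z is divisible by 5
Yes

Take x = 1, y = 4, z = 0. Substituting into each constraint:
  (1) 1 - 2(4) + 2(0) = -7 ✓
  (2) 0 = 5 × 0, remainder 0 ✓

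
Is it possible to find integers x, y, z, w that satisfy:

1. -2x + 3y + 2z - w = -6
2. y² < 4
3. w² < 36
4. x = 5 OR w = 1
Yes

Take x = 0, y = 1, z = -4, w = 1. Substituting into each constraint:
  (1) -2(0) + 3(1) + 2(-4) + (-1) = -6 ✓
  (2) y² = (1)² = 1, and 1 < 4 ✓
  (3) w² = (1)² = 1, and 1 < 36 ✓
  (4) w = 1, target 1 ✓ (second branch holds)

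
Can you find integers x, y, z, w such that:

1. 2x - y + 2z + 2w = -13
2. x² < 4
Yes

Take x = 0, y = 13, z = 0, w = 0. Substituting into each constraint:
  (1) 2(0) + (-13) + 2(0) + 2(0) = -13 ✓
  (2) x² = (0)² = 0, and 0 < 4 ✓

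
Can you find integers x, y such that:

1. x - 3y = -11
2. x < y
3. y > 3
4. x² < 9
Yes

Take x = 1, y = 4. Substituting into each constraint:
  (1) 1 - 3(4) = -11 ✓
  (2) 1 < 4 ✓
  (3) 4 > 3 ✓
  (4) x² = (1)² = 1, and 1 < 9 ✓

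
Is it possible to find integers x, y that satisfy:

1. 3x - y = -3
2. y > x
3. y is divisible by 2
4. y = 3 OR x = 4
No

The full constraint system is jointly infeasible over the integers. Each constraint and what it forces:

  - 3x - y = -3: is a linear equation tying the variables together
  - y > x: bounds one variable relative to another variable
  - y is divisible by 2: restricts y to multiples of 2
  - y = 3 OR x = 4: forces a choice: either y = 3 or x = 4

Split on the disjunction (y = 3 OR x = 4):
  • If y = 3: this contradicts the divisibility constraint — 3 is not a multiple of 2.
  • If x = 4: with x = 4, writing y = 2y', every remaining term of the linear equation is divisible by 2, so the left side is ≡ 0 (mod 2); but the right side -15 ≡ 1 (mod 2). No integers can satisfy it.
Both branches are infeasible, so the system has no integer solution.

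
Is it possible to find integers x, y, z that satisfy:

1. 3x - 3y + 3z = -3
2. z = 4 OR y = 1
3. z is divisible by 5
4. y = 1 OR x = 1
Yes

Take x = 0, y = 1, z = 0. Substituting into each constraint:
  (1) 3(0) - 3(1) + 3(0) = -3 ✓
  (2) y = 1, target 1 ✓ (second branch holds)
  (3) 0 = 5 × 0, remainder 0 ✓
  (4) y = 1, target 1 ✓ (first branch holds)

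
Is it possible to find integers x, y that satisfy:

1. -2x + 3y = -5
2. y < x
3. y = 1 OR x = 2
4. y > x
No

A contradictory subset is {y < x, y > x}. No integer assignment can satisfy these jointly:

  - y < x: bounds one variable relative to another variable
  - y > x: bounds one variable relative to another variable

Direct contradiction: x > y and y > x cannot both hold.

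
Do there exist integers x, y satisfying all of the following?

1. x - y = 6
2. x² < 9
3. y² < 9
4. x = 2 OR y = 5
No

A contradictory subset is {x - y = 6, y² < 9, x = 2 OR y = 5}. No integer assignment can satisfy these jointly:

  - x - y = 6: is a linear equation tying the variables together
  - y² < 9: restricts y to |y| ≤ 2
  - x = 2 OR y = 5: forces a choice: either x = 2 or y = 5

Split on the disjunction (x = 2 OR y = 5):
  • If x = 2: the equation forces y = -4, but y² < 9 requires |y| ≤ 2.
  • If y = 5: this contradicts y² < 9, which requires |y| ≤ 2.
Both branches are infeasible, so the system has no integer solution.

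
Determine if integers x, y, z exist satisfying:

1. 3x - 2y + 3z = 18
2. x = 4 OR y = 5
Yes

Take x = 4, y = 6, z = 6. Substituting into each constraint:
  (1) 3(4) - 2(6) + 3(6) = 18 ✓
  (2) x = 4, target 4 ✓ (first branch holds)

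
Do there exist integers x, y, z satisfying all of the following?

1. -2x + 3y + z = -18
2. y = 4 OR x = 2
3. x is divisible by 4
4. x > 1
Yes

Take x = 4, y = 4, z = -22. Substituting into each constraint:
  (1) -2(4) + 3(4) + (-22) = -18 ✓
  (2) y = 4, target 4 ✓ (first branch holds)
  (3) 4 = 4 × 1, remainder 0 ✓
  (4) 4 > 1 ✓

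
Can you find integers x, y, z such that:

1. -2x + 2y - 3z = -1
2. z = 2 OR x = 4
Yes

Take x = 4, y = 5, z = 1. Substituting into each constraint:
  (1) -2(4) + 2(5) - 3(1) = -1 ✓
  (2) x = 4, target 4 ✓ (second branch holds)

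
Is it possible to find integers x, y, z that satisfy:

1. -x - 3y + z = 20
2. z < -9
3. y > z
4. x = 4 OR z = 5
Yes

Take x = 4, y = -13, z = -15. Substituting into each constraint:
  (1) (-4) - 3(-13) + (-15) = 20 ✓
  (2) -15 < -9 ✓
  (3) -13 > -15 ✓
  (4) x = 4, target 4 ✓ (first branch holds)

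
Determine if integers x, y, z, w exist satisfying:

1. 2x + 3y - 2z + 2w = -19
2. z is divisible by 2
Yes

Take x = -11, y = 1, z = 0, w = 0. Substituting into each constraint:
  (1) 2(-11) + 3(1) - 2(0) + 2(0) = -19 ✓
  (2) 0 = 2 × 0, remainder 0 ✓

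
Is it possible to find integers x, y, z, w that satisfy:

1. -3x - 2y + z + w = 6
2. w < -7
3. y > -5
Yes

Take x = 0, y = 0, z = 14, w = -8. Substituting into each constraint:
  (1) -3(0) - 2(0) + 14 + (-8) = 6 ✓
  (2) -8 < -7 ✓
  (3) 0 > -5 ✓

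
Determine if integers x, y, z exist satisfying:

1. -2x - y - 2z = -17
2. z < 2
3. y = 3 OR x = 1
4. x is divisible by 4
Yes

Take x = 8, y = 3, z = -1. Substituting into each constraint:
  (1) -2(8) + (-3) - 2(-1) = -17 ✓
  (2) -1 < 2 ✓
  (3) y = 3, target 3 ✓ (first branch holds)
  (4) 8 = 4 × 2, remainder 0 ✓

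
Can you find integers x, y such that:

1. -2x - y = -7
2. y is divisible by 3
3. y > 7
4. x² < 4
Yes

Take x = -1, y = 9. Substituting into each constraint:
  (1) -2(-1) + (-9) = -7 ✓
  (2) 9 = 3 × 3, remainder 0 ✓
  (3) 9 > 7 ✓
  (4) x² = (-1)² = 1, and 1 < 4 ✓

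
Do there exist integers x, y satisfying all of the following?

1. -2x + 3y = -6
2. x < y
Yes

Take x = -9, y = -8. Substituting into each constraint:
  (1) -2(-9) + 3(-8) = -6 ✓
  (2) -9 < -8 ✓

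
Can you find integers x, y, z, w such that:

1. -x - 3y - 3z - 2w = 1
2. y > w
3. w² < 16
Yes

Take x = 1, y = 0, z = 0, w = -1. Substituting into each constraint:
  (1) (-1) - 3(0) - 3(0) - 2(-1) = 1 ✓
  (2) 0 > -1 ✓
  (3) w² = (-1)² = 1, and 1 < 16 ✓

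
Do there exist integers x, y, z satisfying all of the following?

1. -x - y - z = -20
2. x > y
Yes

Take x = 1, y = 0, z = 19. Substituting into each constraint:
  (1) (-1) + 0 + (-19) = -20 ✓
  (2) 1 > 0 ✓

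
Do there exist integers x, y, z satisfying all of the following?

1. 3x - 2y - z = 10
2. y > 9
Yes

Take x = 10, y = 10, z = 0. Substituting into each constraint:
  (1) 3(10) - 2(10) + 0 = 10 ✓
  (2) 10 > 9 ✓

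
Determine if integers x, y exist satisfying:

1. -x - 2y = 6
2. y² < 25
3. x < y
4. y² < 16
Yes

Take x = -4, y = -1. Substituting into each constraint:
  (1) 4 - 2(-1) = 6 ✓
  (2) y² = (-1)² = 1, and 1 < 25 ✓
  (3) -4 < -1 ✓
  (4) y² = (-1)² = 1, and 1 < 16 ✓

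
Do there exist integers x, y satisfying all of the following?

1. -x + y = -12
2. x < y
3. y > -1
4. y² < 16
No

A contradictory subset is {-x + y = -12, x < y}. No integer assignment can satisfy these jointly:

  - -x + y = -12: is a linear equation tying the variables together
  - x < y: bounds one variable relative to another variable

From the equation, x − y = 12, i.e. y − x = -12; but y > x requires y − x ≥ 1. Contradiction.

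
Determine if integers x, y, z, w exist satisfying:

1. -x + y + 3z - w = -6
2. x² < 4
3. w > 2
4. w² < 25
Yes

Take x = 0, y = 0, z = -1, w = 3. Substituting into each constraint:
  (1) 0 + 0 + 3(-1) + (-3) = -6 ✓
  (2) x² = (0)² = 0, and 0 < 4 ✓
  (3) 3 > 2 ✓
  (4) w² = (3)² = 9, and 9 < 25 ✓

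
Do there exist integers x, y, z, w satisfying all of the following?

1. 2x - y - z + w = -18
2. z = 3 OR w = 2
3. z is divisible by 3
Yes

Take x = 0, y = 15, z = 3, w = 0. Substituting into each constraint:
  (1) 2(0) + (-15) + (-3) + 0 = -18 ✓
  (2) z = 3, target 3 ✓ (first branch holds)
  (3) 3 = 3 × 1, remainder 0 ✓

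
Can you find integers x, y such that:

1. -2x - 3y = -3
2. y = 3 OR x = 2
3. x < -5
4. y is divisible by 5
No

A contradictory subset is {-2x - 3y = -3, y = 3 OR x = 2, x < -5}. No integer assignment can satisfy these jointly:

  - -2x - 3y = -3: is a linear equation tying the variables together
  - y = 3 OR x = 2: forces a choice: either y = 3 or x = 2
  - x < -5: bounds one variable relative to a constant

Split on the disjunction (y = 3 OR x = 2):
  • If y = 3: the equation forces x = -3, which contradicts the bound x ≤ -6.
  • If x = 2: this contradicts the bound x ≤ -6.
Both branches are infeasible, so the system has no integer solution.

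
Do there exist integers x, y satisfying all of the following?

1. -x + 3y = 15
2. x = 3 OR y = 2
Yes

Take x = -9, y = 2. Substituting into each constraint:
  (1) 9 + 3(2) = 15 ✓
  (2) y = 2, target 2 ✓ (second branch holds)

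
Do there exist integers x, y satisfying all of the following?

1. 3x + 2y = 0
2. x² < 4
Yes

Take x = 0, y = 0. Substituting into each constraint:
  (1) 3(0) + 2(0) = 0 ✓
  (2) x² = (0)² = 0, and 0 < 4 ✓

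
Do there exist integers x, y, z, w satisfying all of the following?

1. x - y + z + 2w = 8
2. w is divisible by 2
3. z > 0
Yes

Take x = 0, y = -7, z = 1, w = 0. Substituting into each constraint:
  (1) 0 + 7 + 1 + 2(0) = 8 ✓
  (2) 0 = 2 × 0, remainder 0 ✓
  (3) 1 > 0 ✓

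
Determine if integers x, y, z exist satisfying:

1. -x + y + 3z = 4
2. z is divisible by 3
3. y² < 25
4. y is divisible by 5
Yes

Take x = -4, y = 0, z = 0. Substituting into each constraint:
  (1) 4 + 0 + 3(0) = 4 ✓
  (2) 0 = 3 × 0, remainder 0 ✓
  (3) y² = (0)² = 0, and 0 < 25 ✓
  (4) 0 = 5 × 0, remainder 0 ✓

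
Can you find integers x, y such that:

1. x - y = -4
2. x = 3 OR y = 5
Yes

Take x = 1, y = 5. Substituting into each constraint:
  (1) 1 + (-5) = -4 ✓
  (2) y = 5, target 5 ✓ (second branch holds)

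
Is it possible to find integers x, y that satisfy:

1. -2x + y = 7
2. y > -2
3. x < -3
Yes

Take x = -4, y = -1. Substituting into each constraint:
  (1) -2(-4) + (-1) = 7 ✓
  (2) -1 > -2 ✓
  (3) -4 < -3 ✓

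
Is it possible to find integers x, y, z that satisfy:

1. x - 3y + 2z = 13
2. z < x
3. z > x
No

A contradictory subset is {z < x, z > x}. No integer assignment can satisfy these jointly:

  - z < x: bounds one variable relative to another variable
  - z > x: bounds one variable relative to another variable

Direct contradiction: x > z and z > x cannot both hold.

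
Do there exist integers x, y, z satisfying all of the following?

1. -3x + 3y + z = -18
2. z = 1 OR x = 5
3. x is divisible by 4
No

The full constraint system is jointly infeasible over the integers. Each constraint and what it forces:

  - -3x + 3y + z = -18: is a linear equation tying the variables together
  - z = 1 OR x = 5: forces a choice: either z = 1 or x = 5
  - x is divisible by 4: restricts x to multiples of 4

Split on the disjunction (z = 1 OR x = 5):
  • If z = 1: with z = 1, writing x = 4x', every remaining term of the linear equation is divisible by 3, so the left side is ≡ 0 (mod 3); but the right side -19 ≡ 2 (mod 3). No integers can satisfy it.
  • If x = 5: this contradicts the divisibility constraint — 5 is not a multiple of 4.
Both branches are infeasible, so the system has no integer solution.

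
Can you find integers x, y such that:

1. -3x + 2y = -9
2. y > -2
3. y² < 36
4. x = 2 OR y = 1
No

A contradictory subset is {-3x + 2y = -9, y > -2, x = 2 OR y = 1}. No integer assignment can satisfy these jointly:

  - -3x + 2y = -9: is a linear equation tying the variables together
  - y > -2: bounds one variable relative to a constant
  - x = 2 OR y = 1: forces a choice: either x = 2 or y = 1

Split on the disjunction (x = 2 OR y = 1):
  • If x = 2: with x = 2, every remaining term of the linear equation is divisible by 2, so the left side is ≡ 0 (mod 2); but the right side -3 ≡ 1 (mod 2). No integers can satisfy it.
  • If y = 1: with y = 1, every remaining term of the linear equation is divisible by 3, so the left side is ≡ 0 (mod 3); but the right side -11 ≡ 1 (mod 3). No integers can satisfy it.
Both branches are infeasible, so the system has no integer solution.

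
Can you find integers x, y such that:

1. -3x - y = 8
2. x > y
Yes

Take x = -1, y = -5. Substituting into each constraint:
  (1) -3(-1) + 5 = 8 ✓
  (2) -1 > -5 ✓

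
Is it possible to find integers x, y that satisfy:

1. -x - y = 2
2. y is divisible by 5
Yes

Take x = -2, y = 0. Substituting into each constraint:
  (1) 2 + 0 = 2 ✓
  (2) 0 = 5 × 0, remainder 0 ✓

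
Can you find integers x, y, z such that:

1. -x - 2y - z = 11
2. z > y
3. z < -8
Yes

Take x = 18, y = -10, z = -9. Substituting into each constraint:
  (1) (-18) - 2(-10) + 9 = 11 ✓
  (2) -9 > -10 ✓
  (3) -9 < -8 ✓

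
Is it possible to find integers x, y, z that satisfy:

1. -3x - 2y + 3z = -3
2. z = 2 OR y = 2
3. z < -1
No

The full constraint system is jointly infeasible over the integers. Each constraint and what it forces:

  - -3x - 2y + 3z = -3: is a linear equation tying the variables together
  - z = 2 OR y = 2: forces a choice: either z = 2 or y = 2
  - z < -1: bounds one variable relative to a constant

Split on the disjunction (z = 2 OR y = 2):
  • If z = 2: this contradicts the bound z ≤ -2.
  • If y = 2: with y = 2, every remaining term of the linear equation is divisible by 3, so the left side is ≡ 0 (mod 3); but the right side 1 ≡ 1 (mod 3). No integers can satisfy it.
Both branches are infeasible, so the system has no integer solution.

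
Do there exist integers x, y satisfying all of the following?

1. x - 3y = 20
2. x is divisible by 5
Yes

Take x = 35, y = 5. Substituting into each constraint:
  (1) 35 - 3(5) = 20 ✓
  (2) 35 = 5 × 7, remainder 0 ✓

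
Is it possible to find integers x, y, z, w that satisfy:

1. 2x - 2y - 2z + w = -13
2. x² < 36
Yes

Take x = 0, y = 0, z = 7, w = 1. Substituting into each constraint:
  (1) 2(0) - 2(0) - 2(7) + 1 = -13 ✓
  (2) x² = (0)² = 0, and 0 < 36 ✓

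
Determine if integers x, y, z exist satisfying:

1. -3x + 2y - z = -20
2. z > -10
Yes

Take x = 6, y = 0, z = 2. Substituting into each constraint:
  (1) -3(6) + 2(0) + (-2) = -20 ✓
  (2) 2 > -10 ✓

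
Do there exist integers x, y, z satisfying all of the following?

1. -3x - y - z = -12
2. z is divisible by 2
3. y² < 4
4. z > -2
Yes

Take x = 3, y = 1, z = 2. Substituting into each constraint:
  (1) -3(3) + (-1) + (-2) = -12 ✓
  (2) 2 = 2 × 1, remainder 0 ✓
  (3) y² = (1)² = 1, and 1 < 4 ✓
  (4) 2 > -2 ✓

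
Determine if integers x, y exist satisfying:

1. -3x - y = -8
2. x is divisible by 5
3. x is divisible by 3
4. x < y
Yes

Take x = 0, y = 8. Substituting into each constraint:
  (1) -3(0) + (-8) = -8 ✓
  (2) 0 = 5 × 0, remainder 0 ✓
  (3) 0 = 3 × 0, remainder 0 ✓
  (4) 0 < 8 ✓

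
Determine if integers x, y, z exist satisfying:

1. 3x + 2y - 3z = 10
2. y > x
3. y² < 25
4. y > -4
Yes

Take x = 1, y = 2, z = -1. Substituting into each constraint:
  (1) 3(1) + 2(2) - 3(-1) = 10 ✓
  (2) 2 > 1 ✓
  (3) y² = (2)² = 4, and 4 < 25 ✓
  (4) 2 > -4 ✓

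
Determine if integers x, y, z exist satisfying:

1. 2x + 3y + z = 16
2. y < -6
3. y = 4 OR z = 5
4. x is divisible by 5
Yes

Take x = 25, y = -13, z = 5. Substituting into each constraint:
  (1) 2(25) + 3(-13) + 5 = 16 ✓
  (2) -13 < -6 ✓
  (3) z = 5, target 5 ✓ (second branch holds)
  (4) 25 = 5 × 5, remainder 0 ✓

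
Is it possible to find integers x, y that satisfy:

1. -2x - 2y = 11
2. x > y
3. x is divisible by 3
No

Even the single constraint (-2x - 2y = 11) is infeasible over the integers.

  - -2x - 2y = 11: every term on the left is divisible by 2, so the LHS ≡ 0 (mod 2), but the RHS 11 is not — no integer solution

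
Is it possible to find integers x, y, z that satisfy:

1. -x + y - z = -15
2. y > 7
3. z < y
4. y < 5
No

A contradictory subset is {y > 7, y < 5}. No integer assignment can satisfy these jointly:

  - y > 7: bounds one variable relative to a constant
  - y < 5: bounds one variable relative to a constant

Direct contradiction: the bounds on y require y ≥ 8 and y ≤ 4 simultaneously, which is empty.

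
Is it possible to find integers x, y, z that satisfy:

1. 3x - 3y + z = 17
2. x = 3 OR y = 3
Yes

Take x = 3, y = 0, z = 8. Substituting into each constraint:
  (1) 3(3) - 3(0) + 8 = 17 ✓
  (2) x = 3, target 3 ✓ (first branch holds)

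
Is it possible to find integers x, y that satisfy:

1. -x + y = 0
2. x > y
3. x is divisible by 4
No

A contradictory subset is {-x + y = 0, x > y}. No integer assignment can satisfy these jointly:

  - -x + y = 0: is a linear equation tying the variables together
  - x > y: bounds one variable relative to another variable

From the equation, x − y = 0, i.e. x − y = 0; but x > y requires x − y ≥ 1. Contradiction.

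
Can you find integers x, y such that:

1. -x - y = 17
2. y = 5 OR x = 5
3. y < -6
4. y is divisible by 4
No

The full constraint system is jointly infeasible over the integers. Each constraint and what it forces:

  - -x - y = 17: is a linear equation tying the variables together
  - y = 5 OR x = 5: forces a choice: either y = 5 or x = 5
  - y < -6: bounds one variable relative to a constant
  - y is divisible by 4: restricts y to multiples of 4

Split on the disjunction (y = 5 OR x = 5):
  • If y = 5: this contradicts the divisibility constraint — 5 is not a multiple of 4.
  • If x = 5: with x = 5, writing y = 4y', every remaining term of the linear equation is divisible by 4, so the left side is ≡ 0 (mod 4); but the right side 22 ≡ 2 (mod 4). No integers can satisfy it.
Both branches are infeasible, so the system has no integer solution.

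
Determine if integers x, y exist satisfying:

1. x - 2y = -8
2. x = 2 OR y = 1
Yes

Take x = -6, y = 1. Substituting into each constraint:
  (1) (-6) - 2(1) = -8 ✓
  (2) y = 1, target 1 ✓ (second branch holds)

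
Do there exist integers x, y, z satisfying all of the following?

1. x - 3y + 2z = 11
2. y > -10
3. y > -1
Yes

Take x = 0, y = 1, z = 7. Substituting into each constraint:
  (1) 0 - 3(1) + 2(7) = 11 ✓
  (2) 1 > -10 ✓
  (3) 1 > -1 ✓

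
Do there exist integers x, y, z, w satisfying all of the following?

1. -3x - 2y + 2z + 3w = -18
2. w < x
Yes

Take x = 0, y = 6, z = 0, w = -2. Substituting into each constraint:
  (1) -3(0) - 2(6) + 2(0) + 3(-2) = -18 ✓
  (2) -2 < 0 ✓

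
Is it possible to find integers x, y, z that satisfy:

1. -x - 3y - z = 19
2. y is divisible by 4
Yes

Take x = 0, y = 0, z = -19. Substituting into each constraint:
  (1) 0 - 3(0) + 19 = 19 ✓
  (2) 0 = 4 × 0, remainder 0 ✓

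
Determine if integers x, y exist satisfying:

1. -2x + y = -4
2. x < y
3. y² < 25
No

The full constraint system is jointly infeasible over the integers. Each constraint and what it forces:

  - -2x + y = -4: is a linear equation tying the variables together
  - x < y: bounds one variable relative to another variable
  - y² < 25: restricts y to |y| ≤ 4

The bounds confine y to {-4, -3, -2, -1, 0, 1, 2, 3, 4}. For each value, substitute into the equation:
  • y = -4: the equation forces x = 0, but y > x fails since -4 ≤ 0.
  • y = -3: the equation gives -2x = -1, so x would not be an integer.
  • y = -2: the equation forces x = 1, but y > x fails since -2 ≤ 1.
  • y = -1: the equation gives -2x = -3, so x would not be an integer.
  • y = 0: the equation forces x = 2, but y > x fails since 0 ≤ 2.
  • y = 1: the equation gives -2x = -5, so x would not be an integer.
  • y = 2: the equation forces x = 3, but y > x fails since 2 ≤ 3.
  • y = 3: the equation gives -2x = -7, so x would not be an integer.
  • y = 4: the equation forces x = 4, but y > x fails since 4 ≤ 4.
Every case fails, so no integer solution exists.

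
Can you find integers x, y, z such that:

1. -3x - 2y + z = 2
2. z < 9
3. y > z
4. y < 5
Yes

Take x = -2, y = 3, z = 2. Substituting into each constraint:
  (1) -3(-2) - 2(3) + 2 = 2 ✓
  (2) 2 < 9 ✓
  (3) 3 > 2 ✓
  (4) 3 < 5 ✓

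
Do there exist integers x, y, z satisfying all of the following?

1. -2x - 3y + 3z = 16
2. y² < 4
Yes

Take x = -8, y = 0, z = 0. Substituting into each constraint:
  (1) -2(-8) - 3(0) + 3(0) = 16 ✓
  (2) y² = (0)² = 0, and 0 < 4 ✓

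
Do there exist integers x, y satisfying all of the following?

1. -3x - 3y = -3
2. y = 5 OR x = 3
Yes

Take x = -4, y = 5. Substituting into each constraint:
  (1) -3(-4) - 3(5) = -3 ✓
  (2) y = 5, target 5 ✓ (first branch holds)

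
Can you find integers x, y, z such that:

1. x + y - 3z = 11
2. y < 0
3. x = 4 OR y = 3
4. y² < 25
Yes

Take x = 4, y = -2, z = -3. Substituting into each constraint:
  (1) 4 + (-2) - 3(-3) = 11 ✓
  (2) -2 < 0 ✓
  (3) x = 4, target 4 ✓ (first branch holds)
  (4) y² = (-2)² = 4, and 4 < 25 ✓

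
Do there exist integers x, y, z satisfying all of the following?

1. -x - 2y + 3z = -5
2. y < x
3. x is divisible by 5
Yes

Take x = 0, y = -2, z = -3. Substituting into each constraint:
  (1) 0 - 2(-2) + 3(-3) = -5 ✓
  (2) -2 < 0 ✓
  (3) 0 = 5 × 0, remainder 0 ✓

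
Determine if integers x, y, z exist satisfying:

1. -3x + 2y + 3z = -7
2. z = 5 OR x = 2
Yes

Take x = 0, y = -11, z = 5. Substituting into each constraint:
  (1) -3(0) + 2(-11) + 3(5) = -7 ✓
  (2) z = 5, target 5 ✓ (first branch holds)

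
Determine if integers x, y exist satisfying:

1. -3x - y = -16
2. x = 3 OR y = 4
Yes

Take x = 3, y = 7. Substituting into each constraint:
  (1) -3(3) + (-7) = -16 ✓
  (2) x = 3, target 3 ✓ (first branch holds)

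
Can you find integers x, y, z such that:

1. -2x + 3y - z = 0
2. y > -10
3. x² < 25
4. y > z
Yes

Take x = 3, y = 2, z = 0. Substituting into each constraint:
  (1) -2(3) + 3(2) + 0 = 0 ✓
  (2) 2 > -10 ✓
  (3) x² = (3)² = 9, and 9 < 25 ✓
  (4) 2 > 0 ✓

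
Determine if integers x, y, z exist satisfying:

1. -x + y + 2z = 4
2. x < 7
Yes

Take x = 0, y = 0, z = 2. Substituting into each constraint:
  (1) 0 + 0 + 2(2) = 4 ✓
  (2) 0 < 7 ✓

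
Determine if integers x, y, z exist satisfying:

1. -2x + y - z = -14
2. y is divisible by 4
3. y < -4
Yes

Take x = 2, y = -8, z = 2. Substituting into each constraint:
  (1) -2(2) + (-8) + (-2) = -14 ✓
  (2) -8 = 4 × -2, remainder 0 ✓
  (3) -8 < -4 ✓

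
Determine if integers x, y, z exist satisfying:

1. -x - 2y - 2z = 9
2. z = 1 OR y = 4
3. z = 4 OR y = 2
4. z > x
Yes

Take x = -25, y = 4, z = 4. Substituting into each constraint:
  (1) 25 - 2(4) - 2(4) = 9 ✓
  (2) y = 4, target 4 ✓ (second branch holds)
  (3) z = 4, target 4 ✓ (first branch holds)
  (4) 4 > -25 ✓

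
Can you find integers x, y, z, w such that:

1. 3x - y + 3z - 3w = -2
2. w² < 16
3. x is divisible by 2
Yes

Take x = 0, y = 2, z = 0, w = 0. Substituting into each constraint:
  (1) 3(0) + (-2) + 3(0) - 3(0) = -2 ✓
  (2) w² = (0)² = 0, and 0 < 16 ✓
  (3) 0 = 2 × 0, remainder 0 ✓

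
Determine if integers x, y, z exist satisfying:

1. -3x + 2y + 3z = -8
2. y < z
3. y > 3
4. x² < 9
No

The full constraint system is jointly infeasible over the integers. Each constraint and what it forces:

  - -3x + 2y + 3z = -8: is a linear equation tying the variables together
  - y < z: bounds one variable relative to another variable
  - y > 3: bounds one variable relative to a constant
  - x² < 9: restricts x to |x| ≤ 2

Propagating the comparison: z > y and y ≥ 4 give z ≥ 5. Range argument: with x ∈ [-2, 2], y ∈ [4, ∞], z ∈ [5, ∞], the left side of the equation is at least 17, but the right side is -8 < 17. No integer solution exists.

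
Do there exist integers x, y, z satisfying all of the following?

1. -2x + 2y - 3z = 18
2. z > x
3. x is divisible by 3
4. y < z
Yes

Take x = -9, y = -12, z = -8. Substituting into each constraint:
  (1) -2(-9) + 2(-12) - 3(-8) = 18 ✓
  (2) -8 > -9 ✓
  (3) -9 = 3 × -3, remainder 0 ✓
  (4) -12 < -8 ✓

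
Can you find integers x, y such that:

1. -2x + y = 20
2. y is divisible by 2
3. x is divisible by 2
Yes

Take x = -10, y = 0. Substituting into each constraint:
  (1) -2(-10) + 0 = 20 ✓
  (2) 0 = 2 × 0, remainder 0 ✓
  (3) -10 = 2 × -5, remainder 0 ✓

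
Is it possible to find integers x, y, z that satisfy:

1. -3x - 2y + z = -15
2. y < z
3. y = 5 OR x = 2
Yes

Take x = 4, y = 5, z = 7. Substituting into each constraint:
  (1) -3(4) - 2(5) + 7 = -15 ✓
  (2) 5 < 7 ✓
  (3) y = 5, target 5 ✓ (first branch holds)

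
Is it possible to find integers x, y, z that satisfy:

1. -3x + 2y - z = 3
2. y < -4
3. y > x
Yes

Take x = -6, y = -5, z = 5. Substituting into each constraint:
  (1) -3(-6) + 2(-5) + (-5) = 3 ✓
  (2) -5 < -4 ✓
  (3) -5 > -6 ✓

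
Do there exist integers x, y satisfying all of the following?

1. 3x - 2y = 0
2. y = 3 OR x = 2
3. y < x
No

The full constraint system is jointly infeasible over the integers. Each constraint and what it forces:

  - 3x - 2y = 0: is a linear equation tying the variables together
  - y = 3 OR x = 2: forces a choice: either y = 3 or x = 2
  - y < x: bounds one variable relative to another variable

Split on the disjunction (y = 3 OR x = 2):
  • If y = 3: the equation forces x = 2, giving (y, x) = (3, 2), which violates x > y.
  • If x = 2: the equation forces y = 3, giving (x, y) = (2, 3), which violates x > y.
Both branches are infeasible, so the system has no integer solution.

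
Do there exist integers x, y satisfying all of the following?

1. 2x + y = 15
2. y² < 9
Yes

Take x = 7, y = 1. Substituting into each constraint:
  (1) 2(7) + 1 = 15 ✓
  (2) y² = (1)² = 1, and 1 < 9 ✓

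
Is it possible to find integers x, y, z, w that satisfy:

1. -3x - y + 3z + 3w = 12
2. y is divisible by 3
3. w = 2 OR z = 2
Yes

Take x = -2, y = 0, z = 2, w = 0. Substituting into each constraint:
  (1) -3(-2) + 0 + 3(2) + 3(0) = 12 ✓
  (2) 0 = 3 × 0, remainder 0 ✓
  (3) z = 2, target 2 ✓ (second branch holds)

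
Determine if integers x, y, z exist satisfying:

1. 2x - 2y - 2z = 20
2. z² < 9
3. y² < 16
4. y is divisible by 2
Yes

Take x = 11, y = 0, z = 1. Substituting into each constraint:
  (1) 2(11) - 2(0) - 2(1) = 20 ✓
  (2) z² = (1)² = 1, and 1 < 9 ✓
  (3) y² = (0)² = 0, and 0 < 16 ✓
  (4) 0 = 2 × 0, remainder 0 ✓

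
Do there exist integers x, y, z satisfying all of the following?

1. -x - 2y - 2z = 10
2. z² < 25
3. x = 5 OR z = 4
Yes

Take x = 0, y = -9, z = 4. Substituting into each constraint:
  (1) 0 - 2(-9) - 2(4) = 10 ✓
  (2) z² = (4)² = 16, and 16 < 25 ✓
  (3) z = 4, target 4 ✓ (second branch holds)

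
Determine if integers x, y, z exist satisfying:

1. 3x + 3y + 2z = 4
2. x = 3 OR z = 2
Yes

Take x = 3, y = -1, z = -1. Substituting into each constraint:
  (1) 3(3) + 3(-1) + 2(-1) = 4 ✓
  (2) x = 3, target 3 ✓ (first branch holds)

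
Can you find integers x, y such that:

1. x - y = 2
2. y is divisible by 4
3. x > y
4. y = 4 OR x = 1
Yes

Take x = 6, y = 4. Substituting into each constraint:
  (1) 6 + (-4) = 2 ✓
  (2) 4 = 4 × 1, remainder 0 ✓
  (3) 6 > 4 ✓
  (4) y = 4, target 4 ✓ (first branch holds)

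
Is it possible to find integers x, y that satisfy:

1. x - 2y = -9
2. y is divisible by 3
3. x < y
Yes

Take x = -9, y = 0. Substituting into each constraint:
  (1) (-9) - 2(0) = -9 ✓
  (2) 0 = 3 × 0, remainder 0 ✓
  (3) -9 < 0 ✓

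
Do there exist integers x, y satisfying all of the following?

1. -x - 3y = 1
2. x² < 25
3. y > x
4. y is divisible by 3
Yes

Take x = -1, y = 0. Substituting into each constraint:
  (1) 1 - 3(0) = 1 ✓
  (2) x² = (-1)² = 1, and 1 < 25 ✓
  (3) 0 > -1 ✓
  (4) 0 = 3 × 0, remainder 0 ✓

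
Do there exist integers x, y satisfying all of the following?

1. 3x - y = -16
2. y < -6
Yes

Take x = -8, y = -8. Substituting into each constraint:
  (1) 3(-8) + 8 = -16 ✓
  (2) -8 < -6 ✓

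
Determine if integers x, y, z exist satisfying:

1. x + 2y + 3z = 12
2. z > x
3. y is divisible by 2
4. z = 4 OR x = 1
Yes

Take x = 1, y = -2, z = 5. Substituting into each constraint:
  (1) 1 + 2(-2) + 3(5) = 12 ✓
  (2) 5 > 1 ✓
  (3) -2 = 2 × -1, remainder 0 ✓
  (4) x = 1, target 1 ✓ (second branch holds)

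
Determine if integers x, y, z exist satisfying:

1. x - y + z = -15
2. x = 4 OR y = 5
Yes

Take x = -10, y = 5, z = 0. Substituting into each constraint:
  (1) (-10) + (-5) + 0 = -15 ✓
  (2) y = 5, target 5 ✓ (second branch holds)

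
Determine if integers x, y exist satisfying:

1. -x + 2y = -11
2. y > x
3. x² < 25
No

The full constraint system is jointly infeasible over the integers. Each constraint and what it forces:

  - -x + 2y = -11: is a linear equation tying the variables together
  - y > x: bounds one variable relative to another variable
  - x² < 25: restricts x to |x| ≤ 4

Propagating the comparison: y > x and x ≥ -4 give y ≥ -3. Range argument: with x ∈ [-4, 4], y ∈ [-3, ∞], the left side of the equation is at least -10, but the right side is -11 < -10. No integer solution exists.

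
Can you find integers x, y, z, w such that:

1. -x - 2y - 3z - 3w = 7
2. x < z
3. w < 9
Yes

Take x = -1, y = -3, z = 0, w = 0. Substituting into each constraint:
  (1) 1 - 2(-3) - 3(0) - 3(0) = 7 ✓
  (2) -1 < 0 ✓
  (3) 0 < 9 ✓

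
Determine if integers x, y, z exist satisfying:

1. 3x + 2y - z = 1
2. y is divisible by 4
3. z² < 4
Yes

Take x = 6, y = -8, z = 1. Substituting into each constraint:
  (1) 3(6) + 2(-8) + (-1) = 1 ✓
  (2) -8 = 4 × -2, remainder 0 ✓
  (3) z² = (1)² = 1, and 1 < 4 ✓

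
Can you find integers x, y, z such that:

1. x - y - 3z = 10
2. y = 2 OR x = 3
Yes

Take x = 3, y = 2, z = -3. Substituting into each constraint:
  (1) 3 + (-2) - 3(-3) = 10 ✓
  (2) y = 2, target 2 ✓ (first branch holds)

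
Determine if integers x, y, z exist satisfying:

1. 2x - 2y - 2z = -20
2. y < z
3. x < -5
Yes

Take x = -9, y = 0, z = 1. Substituting into each constraint:
  (1) 2(-9) - 2(0) - 2(1) = -20 ✓
  (2) 0 < 1 ✓
  (3) -9 < -5 ✓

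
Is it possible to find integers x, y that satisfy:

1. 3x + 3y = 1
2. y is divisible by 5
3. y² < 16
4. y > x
No

Even the single constraint (3x + 3y = 1) is infeasible over the integers.

  - 3x + 3y = 1: every term on the left is divisible by 3, so the LHS ≡ 0 (mod 3), but the RHS 1 is not — no integer solution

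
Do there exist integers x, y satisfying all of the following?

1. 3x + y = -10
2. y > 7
Yes

Take x = -6, y = 8. Substituting into each constraint:
  (1) 3(-6) + 8 = -10 ✓
  (2) 8 > 7 ✓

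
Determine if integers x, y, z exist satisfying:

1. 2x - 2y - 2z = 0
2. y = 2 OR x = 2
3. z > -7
Yes

Take x = 1, y = 2, z = -1. Substituting into each constraint:
  (1) 2(1) - 2(2) - 2(-1) = 0 ✓
  (2) y = 2, target 2 ✓ (first branch holds)
  (3) -1 > -7 ✓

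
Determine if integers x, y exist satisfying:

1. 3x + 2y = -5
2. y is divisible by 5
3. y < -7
Yes

Take x = 5, y = -10. Substituting into each constraint:
  (1) 3(5) + 2(-10) = -5 ✓
  (2) -10 = 5 × -2, remainder 0 ✓
  (3) -10 < -7 ✓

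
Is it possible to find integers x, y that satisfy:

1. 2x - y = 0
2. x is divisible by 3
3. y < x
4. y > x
No

A contradictory subset is {y < x, y > x}. No integer assignment can satisfy these jointly:

  - y < x: bounds one variable relative to another variable
  - y > x: bounds one variable relative to another variable

Direct contradiction: x > y and y > x cannot both hold.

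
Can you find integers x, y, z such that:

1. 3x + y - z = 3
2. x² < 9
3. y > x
Yes

Take x = 0, y = 1, z = -2. Substituting into each constraint:
  (1) 3(0) + 1 + 2 = 3 ✓
  (2) x² = (0)² = 0, and 0 < 9 ✓
  (3) 1 > 0 ✓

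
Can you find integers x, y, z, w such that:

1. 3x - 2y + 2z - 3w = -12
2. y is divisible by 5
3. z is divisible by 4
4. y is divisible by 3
Yes

Take x = 0, y = 0, z = 0, w = 4. Substituting into each constraint:
  (1) 3(0) - 2(0) + 2(0) - 3(4) = -12 ✓
  (2) 0 = 5 × 0, remainder 0 ✓
  (3) 0 = 4 × 0, remainder 0 ✓
  (4) 0 = 3 × 0, remainder 0 ✓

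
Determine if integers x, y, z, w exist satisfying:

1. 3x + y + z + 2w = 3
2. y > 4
Yes

Take x = 0, y = 5, z = 0, w = -1. Substituting into each constraint:
  (1) 3(0) + 5 + 0 + 2(-1) = 3 ✓
  (2) 5 > 4 ✓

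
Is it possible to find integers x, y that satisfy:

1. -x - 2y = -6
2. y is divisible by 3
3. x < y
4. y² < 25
Yes

Take x = 0, y = 3. Substituting into each constraint:
  (1) 0 - 2(3) = -6 ✓
  (2) 3 = 3 × 1, remainder 0 ✓
  (3) 0 < 3 ✓
  (4) y² = (3)² = 9, and 9 < 25 ✓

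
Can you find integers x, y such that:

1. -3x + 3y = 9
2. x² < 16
Yes

Take x = -3, y = 0. Substituting into each constraint:
  (1) -3(-3) + 3(0) = 9 ✓
  (2) x² = (-3)² = 9, and 9 < 16 ✓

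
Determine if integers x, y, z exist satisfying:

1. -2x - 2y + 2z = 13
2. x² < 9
No

Even the single constraint (-2x - 2y + 2z = 13) is infeasible over the integers.

  - -2x - 2y + 2z = 13: every term on the left is divisible by 2, so the LHS ≡ 0 (mod 2), but the RHS 13 is not — no integer solution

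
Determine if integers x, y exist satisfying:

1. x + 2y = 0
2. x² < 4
Yes

Take x = 0, y = 0. Substituting into each constraint:
  (1) 0 + 2(0) = 0 ✓
  (2) x² = (0)² = 0, and 0 < 4 ✓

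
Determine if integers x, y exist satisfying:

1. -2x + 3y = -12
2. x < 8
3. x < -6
Yes

Take x = -9, y = -10. Substituting into each constraint:
  (1) -2(-9) + 3(-10) = -12 ✓
  (2) -9 < 8 ✓
  (3) -9 < -6 ✓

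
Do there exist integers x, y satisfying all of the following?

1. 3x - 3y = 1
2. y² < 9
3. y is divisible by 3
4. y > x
No

Even the single constraint (3x - 3y = 1) is infeasible over the integers.

  - 3x - 3y = 1: every term on the left is divisible by 3, so the LHS ≡ 0 (mod 3), but the RHS 1 is not — no integer solution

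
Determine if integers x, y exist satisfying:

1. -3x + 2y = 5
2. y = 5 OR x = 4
No

The full constraint system is jointly infeasible over the integers. Each constraint and what it forces:

  - -3x + 2y = 5: is a linear equation tying the variables together
  - y = 5 OR x = 4: forces a choice: either y = 5 or x = 4

Split on the disjunction (y = 5 OR x = 4):
  • If y = 5: with y = 5, every remaining term of the linear equation is divisible by 3, so the left side is ≡ 0 (mod 3); but the right side -5 ≡ 1 (mod 3). No integers can satisfy it.
  • If x = 4: with x = 4, every remaining term of the linear equation is divisible by 2, so the left side is ≡ 0 (mod 2); but the right side 17 ≡ 1 (mod 2). No integers can satisfy it.
Both branches are infeasible, so the system has no integer solution.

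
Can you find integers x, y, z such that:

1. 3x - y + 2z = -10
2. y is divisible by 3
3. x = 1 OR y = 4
Yes

Take x = 1, y = 9, z = -2. Substituting into each constraint:
  (1) 3(1) + (-9) + 2(-2) = -10 ✓
  (2) 9 = 3 × 3, remainder 0 ✓
  (3) x = 1, target 1 ✓ (first branch holds)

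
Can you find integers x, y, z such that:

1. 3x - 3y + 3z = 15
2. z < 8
Yes

Take x = 0, y = 0, z = 5. Substituting into each constraint:
  (1) 3(0) - 3(0) + 3(5) = 15 ✓
  (2) 5 < 8 ✓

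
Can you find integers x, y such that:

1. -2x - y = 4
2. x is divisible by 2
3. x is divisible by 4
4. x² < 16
Yes

Take x = 0, y = -4. Substituting into each constraint:
  (1) -2(0) + 4 = 4 ✓
  (2) 0 = 2 × 0, remainder 0 ✓
  (3) 0 = 4 × 0, remainder 0 ✓
  (4) x² = (0)² = 0, and 0 < 16 ✓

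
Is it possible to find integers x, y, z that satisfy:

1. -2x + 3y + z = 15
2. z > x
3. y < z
Yes

Take x = 7, y = 7, z = 8. Substituting into each constraint:
  (1) -2(7) + 3(7) + 8 = 15 ✓
  (2) 8 > 7 ✓
  (3) 7 < 8 ✓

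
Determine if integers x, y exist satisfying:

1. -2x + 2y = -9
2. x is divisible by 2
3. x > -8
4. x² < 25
No

Even the single constraint (-2x + 2y = -9) is infeasible over the integers.

  - -2x + 2y = -9: every term on the left is divisible by 2, so the LHS ≡ 0 (mod 2), but the RHS -9 is not — no integer solution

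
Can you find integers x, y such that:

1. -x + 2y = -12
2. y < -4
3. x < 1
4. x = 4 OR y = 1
No

A contradictory subset is {y < -4, x < 1, x = 4 OR y = 1}. No integer assignment can satisfy these jointly:

  - y < -4: bounds one variable relative to a constant
  - x < 1: bounds one variable relative to a constant
  - x = 4 OR y = 1: forces a choice: either x = 4 or y = 1

Split on the disjunction (x = 4 OR y = 1):
  • If x = 4: this contradicts the bound x ≤ 0.
  • If y = 1: this contradicts the bound y ≤ -5.
Both branches are infeasible, so the system has no integer solution.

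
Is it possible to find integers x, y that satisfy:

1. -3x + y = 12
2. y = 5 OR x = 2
Yes

Take x = 2, y = 18. Substituting into each constraint:
  (1) -3(2) + 18 = 12 ✓
  (2) x = 2, target 2 ✓ (second branch holds)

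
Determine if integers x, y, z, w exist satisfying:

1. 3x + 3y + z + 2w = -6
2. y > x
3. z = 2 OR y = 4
Yes

Take x = -2, y = 0, z = 2, w = -1. Substituting into each constraint:
  (1) 3(-2) + 3(0) + 2 + 2(-1) = -6 ✓
  (2) 0 > -2 ✓
  (3) z = 2, target 2 ✓ (first branch holds)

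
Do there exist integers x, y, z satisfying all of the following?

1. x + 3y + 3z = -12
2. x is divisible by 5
Yes

Take x = 0, y = -4, z = 0. Substituting into each constraint:
  (1) 0 + 3(-4) + 3(0) = -12 ✓
  (2) 0 = 5 × 0, remainder 0 ✓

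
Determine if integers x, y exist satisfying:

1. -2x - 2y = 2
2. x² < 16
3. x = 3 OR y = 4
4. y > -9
Yes

Take x = 3, y = -4. Substituting into each constraint:
  (1) -2(3) - 2(-4) = 2 ✓
  (2) x² = (3)² = 9, and 9 < 16 ✓
  (3) x = 3, target 3 ✓ (first branch holds)
  (4) -4 > -9 ✓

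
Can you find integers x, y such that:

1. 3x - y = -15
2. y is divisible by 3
Yes

Take x = -5, y = 0. Substituting into each constraint:
  (1) 3(-5) + 0 = -15 ✓
  (2) 0 = 3 × 0, remainder 0 ✓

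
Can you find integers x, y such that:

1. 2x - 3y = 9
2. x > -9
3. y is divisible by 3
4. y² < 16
Yes

Take x = 9, y = 3. Substituting into each constraint:
  (1) 2(9) - 3(3) = 9 ✓
  (2) 9 > -9 ✓
  (3) 3 = 3 × 1, remainder 0 ✓
  (4) y² = (3)² = 9, and 9 < 16 ✓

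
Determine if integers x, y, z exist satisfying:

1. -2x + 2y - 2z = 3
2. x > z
No

Even the single constraint (-2x + 2y - 2z = 3) is infeasible over the integers.

  - -2x + 2y - 2z = 3: every term on the left is divisible by 2, so the LHS ≡ 0 (mod 2), but the RHS 3 is not — no integer solution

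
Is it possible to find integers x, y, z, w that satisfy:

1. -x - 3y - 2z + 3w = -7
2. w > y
Yes

Take x = 10, y = -1, z = 0, w = 0. Substituting into each constraint:
  (1) (-10) - 3(-1) - 2(0) + 3(0) = -7 ✓
  (2) 0 > -1 ✓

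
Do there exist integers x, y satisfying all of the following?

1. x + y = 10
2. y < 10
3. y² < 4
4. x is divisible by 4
No

A contradictory subset is {x + y = 10, y² < 4, x is divisible by 4}. No integer assignment can satisfy these jointly:

  - x + y = 10: is a linear equation tying the variables together
  - y² < 4: restricts y to |y| ≤ 1
  - x is divisible by 4: restricts x to multiples of 4

The bounds confine y to {-1, 0, 1}. For each value, substitute into the equation:
  • y = -1: the equation forces x = 11, but 4 does not divide 11.
  • y = 0: the equation forces x = 10, but 4 does not divide 10.
  • y = 1: the equation forces x = 9, but 4 does not divide 9.
Every case fails, so no integer solution exists.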